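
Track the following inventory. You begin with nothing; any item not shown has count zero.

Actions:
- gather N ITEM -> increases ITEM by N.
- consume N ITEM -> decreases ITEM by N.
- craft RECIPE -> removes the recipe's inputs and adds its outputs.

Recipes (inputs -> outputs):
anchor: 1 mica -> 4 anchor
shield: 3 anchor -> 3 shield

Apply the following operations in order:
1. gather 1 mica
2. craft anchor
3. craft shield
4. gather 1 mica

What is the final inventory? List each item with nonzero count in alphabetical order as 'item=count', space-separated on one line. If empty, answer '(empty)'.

Answer: anchor=1 mica=1 shield=3

Derivation:
After 1 (gather 1 mica): mica=1
After 2 (craft anchor): anchor=4
After 3 (craft shield): anchor=1 shield=3
After 4 (gather 1 mica): anchor=1 mica=1 shield=3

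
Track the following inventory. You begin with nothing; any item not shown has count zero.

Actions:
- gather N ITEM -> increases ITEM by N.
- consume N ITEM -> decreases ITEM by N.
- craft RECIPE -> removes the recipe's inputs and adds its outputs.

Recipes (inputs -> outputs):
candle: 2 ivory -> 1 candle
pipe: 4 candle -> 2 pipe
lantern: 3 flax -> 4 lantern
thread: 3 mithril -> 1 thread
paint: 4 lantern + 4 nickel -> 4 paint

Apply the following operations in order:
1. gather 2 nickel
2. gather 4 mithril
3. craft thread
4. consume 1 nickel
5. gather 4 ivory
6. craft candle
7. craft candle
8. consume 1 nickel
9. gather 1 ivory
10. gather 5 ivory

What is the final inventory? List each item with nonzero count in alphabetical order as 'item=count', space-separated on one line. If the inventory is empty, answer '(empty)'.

After 1 (gather 2 nickel): nickel=2
After 2 (gather 4 mithril): mithril=4 nickel=2
After 3 (craft thread): mithril=1 nickel=2 thread=1
After 4 (consume 1 nickel): mithril=1 nickel=1 thread=1
After 5 (gather 4 ivory): ivory=4 mithril=1 nickel=1 thread=1
After 6 (craft candle): candle=1 ivory=2 mithril=1 nickel=1 thread=1
After 7 (craft candle): candle=2 mithril=1 nickel=1 thread=1
After 8 (consume 1 nickel): candle=2 mithril=1 thread=1
After 9 (gather 1 ivory): candle=2 ivory=1 mithril=1 thread=1
After 10 (gather 5 ivory): candle=2 ivory=6 mithril=1 thread=1

Answer: candle=2 ivory=6 mithril=1 thread=1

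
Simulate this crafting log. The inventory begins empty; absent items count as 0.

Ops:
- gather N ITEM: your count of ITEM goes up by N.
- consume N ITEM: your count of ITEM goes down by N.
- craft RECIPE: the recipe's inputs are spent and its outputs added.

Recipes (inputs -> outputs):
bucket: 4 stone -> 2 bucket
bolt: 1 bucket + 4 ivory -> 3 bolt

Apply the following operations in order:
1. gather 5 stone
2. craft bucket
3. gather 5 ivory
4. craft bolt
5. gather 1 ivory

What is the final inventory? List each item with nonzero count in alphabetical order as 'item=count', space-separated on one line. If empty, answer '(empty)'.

After 1 (gather 5 stone): stone=5
After 2 (craft bucket): bucket=2 stone=1
After 3 (gather 5 ivory): bucket=2 ivory=5 stone=1
After 4 (craft bolt): bolt=3 bucket=1 ivory=1 stone=1
After 5 (gather 1 ivory): bolt=3 bucket=1 ivory=2 stone=1

Answer: bolt=3 bucket=1 ivory=2 stone=1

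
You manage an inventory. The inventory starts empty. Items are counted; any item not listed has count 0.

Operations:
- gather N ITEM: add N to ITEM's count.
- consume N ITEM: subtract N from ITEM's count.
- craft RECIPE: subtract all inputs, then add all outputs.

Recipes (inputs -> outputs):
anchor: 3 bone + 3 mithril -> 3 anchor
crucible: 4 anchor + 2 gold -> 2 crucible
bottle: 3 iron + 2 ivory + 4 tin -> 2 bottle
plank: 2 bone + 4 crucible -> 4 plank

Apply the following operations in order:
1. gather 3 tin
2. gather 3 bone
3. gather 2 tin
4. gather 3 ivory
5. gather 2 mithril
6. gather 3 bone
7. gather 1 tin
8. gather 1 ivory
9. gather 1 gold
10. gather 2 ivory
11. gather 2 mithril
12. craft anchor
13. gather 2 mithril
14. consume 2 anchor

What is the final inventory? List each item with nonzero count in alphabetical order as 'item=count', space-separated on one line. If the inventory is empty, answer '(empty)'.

After 1 (gather 3 tin): tin=3
After 2 (gather 3 bone): bone=3 tin=3
After 3 (gather 2 tin): bone=3 tin=5
After 4 (gather 3 ivory): bone=3 ivory=3 tin=5
After 5 (gather 2 mithril): bone=3 ivory=3 mithril=2 tin=5
After 6 (gather 3 bone): bone=6 ivory=3 mithril=2 tin=5
After 7 (gather 1 tin): bone=6 ivory=3 mithril=2 tin=6
After 8 (gather 1 ivory): bone=6 ivory=4 mithril=2 tin=6
After 9 (gather 1 gold): bone=6 gold=1 ivory=4 mithril=2 tin=6
After 10 (gather 2 ivory): bone=6 gold=1 ivory=6 mithril=2 tin=6
After 11 (gather 2 mithril): bone=6 gold=1 ivory=6 mithril=4 tin=6
After 12 (craft anchor): anchor=3 bone=3 gold=1 ivory=6 mithril=1 tin=6
After 13 (gather 2 mithril): anchor=3 bone=3 gold=1 ivory=6 mithril=3 tin=6
After 14 (consume 2 anchor): anchor=1 bone=3 gold=1 ivory=6 mithril=3 tin=6

Answer: anchor=1 bone=3 gold=1 ivory=6 mithril=3 tin=6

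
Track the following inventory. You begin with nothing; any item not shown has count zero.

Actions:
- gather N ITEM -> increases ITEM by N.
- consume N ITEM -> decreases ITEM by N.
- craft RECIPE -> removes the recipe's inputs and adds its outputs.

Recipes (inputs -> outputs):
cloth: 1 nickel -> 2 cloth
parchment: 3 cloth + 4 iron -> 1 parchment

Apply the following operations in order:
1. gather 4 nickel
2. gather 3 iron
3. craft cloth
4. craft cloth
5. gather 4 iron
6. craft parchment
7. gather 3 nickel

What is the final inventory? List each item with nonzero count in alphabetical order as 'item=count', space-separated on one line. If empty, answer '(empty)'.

After 1 (gather 4 nickel): nickel=4
After 2 (gather 3 iron): iron=3 nickel=4
After 3 (craft cloth): cloth=2 iron=3 nickel=3
After 4 (craft cloth): cloth=4 iron=3 nickel=2
After 5 (gather 4 iron): cloth=4 iron=7 nickel=2
After 6 (craft parchment): cloth=1 iron=3 nickel=2 parchment=1
After 7 (gather 3 nickel): cloth=1 iron=3 nickel=5 parchment=1

Answer: cloth=1 iron=3 nickel=5 parchment=1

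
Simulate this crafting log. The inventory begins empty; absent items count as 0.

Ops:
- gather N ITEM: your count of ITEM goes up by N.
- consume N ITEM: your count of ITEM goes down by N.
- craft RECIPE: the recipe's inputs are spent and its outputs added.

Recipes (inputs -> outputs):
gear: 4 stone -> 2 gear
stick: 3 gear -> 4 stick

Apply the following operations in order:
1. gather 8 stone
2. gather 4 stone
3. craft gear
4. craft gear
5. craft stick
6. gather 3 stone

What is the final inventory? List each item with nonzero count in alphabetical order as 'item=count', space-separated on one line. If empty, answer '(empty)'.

Answer: gear=1 stick=4 stone=7

Derivation:
After 1 (gather 8 stone): stone=8
After 2 (gather 4 stone): stone=12
After 3 (craft gear): gear=2 stone=8
After 4 (craft gear): gear=4 stone=4
After 5 (craft stick): gear=1 stick=4 stone=4
After 6 (gather 3 stone): gear=1 stick=4 stone=7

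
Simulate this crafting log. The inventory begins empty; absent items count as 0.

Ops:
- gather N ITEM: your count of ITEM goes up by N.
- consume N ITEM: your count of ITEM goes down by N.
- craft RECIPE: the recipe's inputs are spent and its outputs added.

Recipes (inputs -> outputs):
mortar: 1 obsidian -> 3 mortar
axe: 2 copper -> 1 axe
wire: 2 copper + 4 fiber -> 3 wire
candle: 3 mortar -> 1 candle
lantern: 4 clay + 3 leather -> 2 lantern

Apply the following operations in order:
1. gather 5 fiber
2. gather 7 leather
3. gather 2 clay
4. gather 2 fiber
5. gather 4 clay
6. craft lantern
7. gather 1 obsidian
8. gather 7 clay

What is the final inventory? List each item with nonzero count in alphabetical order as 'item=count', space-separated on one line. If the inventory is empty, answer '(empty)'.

Answer: clay=9 fiber=7 lantern=2 leather=4 obsidian=1

Derivation:
After 1 (gather 5 fiber): fiber=5
After 2 (gather 7 leather): fiber=5 leather=7
After 3 (gather 2 clay): clay=2 fiber=5 leather=7
After 4 (gather 2 fiber): clay=2 fiber=7 leather=7
After 5 (gather 4 clay): clay=6 fiber=7 leather=7
After 6 (craft lantern): clay=2 fiber=7 lantern=2 leather=4
After 7 (gather 1 obsidian): clay=2 fiber=7 lantern=2 leather=4 obsidian=1
After 8 (gather 7 clay): clay=9 fiber=7 lantern=2 leather=4 obsidian=1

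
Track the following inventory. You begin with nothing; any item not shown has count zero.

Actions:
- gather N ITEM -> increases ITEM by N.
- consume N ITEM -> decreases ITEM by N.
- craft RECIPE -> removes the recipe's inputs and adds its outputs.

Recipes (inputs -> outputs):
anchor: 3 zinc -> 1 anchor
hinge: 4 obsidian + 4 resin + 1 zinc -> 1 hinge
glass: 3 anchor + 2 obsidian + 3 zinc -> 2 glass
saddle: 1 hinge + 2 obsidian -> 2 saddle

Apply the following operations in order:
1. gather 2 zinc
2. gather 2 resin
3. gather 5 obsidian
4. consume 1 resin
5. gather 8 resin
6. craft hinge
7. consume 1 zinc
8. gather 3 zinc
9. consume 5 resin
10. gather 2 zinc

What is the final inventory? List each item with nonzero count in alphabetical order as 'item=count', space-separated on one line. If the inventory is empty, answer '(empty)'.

After 1 (gather 2 zinc): zinc=2
After 2 (gather 2 resin): resin=2 zinc=2
After 3 (gather 5 obsidian): obsidian=5 resin=2 zinc=2
After 4 (consume 1 resin): obsidian=5 resin=1 zinc=2
After 5 (gather 8 resin): obsidian=5 resin=9 zinc=2
After 6 (craft hinge): hinge=1 obsidian=1 resin=5 zinc=1
After 7 (consume 1 zinc): hinge=1 obsidian=1 resin=5
After 8 (gather 3 zinc): hinge=1 obsidian=1 resin=5 zinc=3
After 9 (consume 5 resin): hinge=1 obsidian=1 zinc=3
After 10 (gather 2 zinc): hinge=1 obsidian=1 zinc=5

Answer: hinge=1 obsidian=1 zinc=5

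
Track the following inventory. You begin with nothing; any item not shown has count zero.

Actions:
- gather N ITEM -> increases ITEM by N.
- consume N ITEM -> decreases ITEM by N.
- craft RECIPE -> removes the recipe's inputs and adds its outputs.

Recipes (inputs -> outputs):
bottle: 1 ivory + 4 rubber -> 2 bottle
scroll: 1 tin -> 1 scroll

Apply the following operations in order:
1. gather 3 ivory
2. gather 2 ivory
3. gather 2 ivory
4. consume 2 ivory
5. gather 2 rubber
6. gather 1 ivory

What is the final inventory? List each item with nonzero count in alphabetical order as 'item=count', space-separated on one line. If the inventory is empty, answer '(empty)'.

After 1 (gather 3 ivory): ivory=3
After 2 (gather 2 ivory): ivory=5
After 3 (gather 2 ivory): ivory=7
After 4 (consume 2 ivory): ivory=5
After 5 (gather 2 rubber): ivory=5 rubber=2
After 6 (gather 1 ivory): ivory=6 rubber=2

Answer: ivory=6 rubber=2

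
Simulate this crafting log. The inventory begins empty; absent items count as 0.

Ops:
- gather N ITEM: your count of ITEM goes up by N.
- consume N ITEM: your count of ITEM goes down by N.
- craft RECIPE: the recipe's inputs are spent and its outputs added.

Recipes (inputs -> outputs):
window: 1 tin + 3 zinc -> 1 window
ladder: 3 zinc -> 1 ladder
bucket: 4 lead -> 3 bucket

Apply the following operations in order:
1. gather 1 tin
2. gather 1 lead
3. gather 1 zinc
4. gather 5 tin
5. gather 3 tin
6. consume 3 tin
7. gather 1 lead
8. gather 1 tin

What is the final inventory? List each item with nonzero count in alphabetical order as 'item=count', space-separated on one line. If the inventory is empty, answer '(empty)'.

Answer: lead=2 tin=7 zinc=1

Derivation:
After 1 (gather 1 tin): tin=1
After 2 (gather 1 lead): lead=1 tin=1
After 3 (gather 1 zinc): lead=1 tin=1 zinc=1
After 4 (gather 5 tin): lead=1 tin=6 zinc=1
After 5 (gather 3 tin): lead=1 tin=9 zinc=1
After 6 (consume 3 tin): lead=1 tin=6 zinc=1
After 7 (gather 1 lead): lead=2 tin=6 zinc=1
After 8 (gather 1 tin): lead=2 tin=7 zinc=1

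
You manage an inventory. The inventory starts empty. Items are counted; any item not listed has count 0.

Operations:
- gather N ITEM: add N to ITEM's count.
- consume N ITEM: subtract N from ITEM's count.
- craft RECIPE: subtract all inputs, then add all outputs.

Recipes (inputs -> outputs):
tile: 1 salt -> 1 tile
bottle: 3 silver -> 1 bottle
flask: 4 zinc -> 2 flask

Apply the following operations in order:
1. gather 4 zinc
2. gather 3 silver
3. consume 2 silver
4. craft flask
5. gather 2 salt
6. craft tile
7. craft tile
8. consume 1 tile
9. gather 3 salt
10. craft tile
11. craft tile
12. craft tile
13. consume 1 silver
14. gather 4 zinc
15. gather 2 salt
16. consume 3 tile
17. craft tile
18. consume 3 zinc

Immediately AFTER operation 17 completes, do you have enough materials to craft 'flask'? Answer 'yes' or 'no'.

Answer: yes

Derivation:
After 1 (gather 4 zinc): zinc=4
After 2 (gather 3 silver): silver=3 zinc=4
After 3 (consume 2 silver): silver=1 zinc=4
After 4 (craft flask): flask=2 silver=1
After 5 (gather 2 salt): flask=2 salt=2 silver=1
After 6 (craft tile): flask=2 salt=1 silver=1 tile=1
After 7 (craft tile): flask=2 silver=1 tile=2
After 8 (consume 1 tile): flask=2 silver=1 tile=1
After 9 (gather 3 salt): flask=2 salt=3 silver=1 tile=1
After 10 (craft tile): flask=2 salt=2 silver=1 tile=2
After 11 (craft tile): flask=2 salt=1 silver=1 tile=3
After 12 (craft tile): flask=2 silver=1 tile=4
After 13 (consume 1 silver): flask=2 tile=4
After 14 (gather 4 zinc): flask=2 tile=4 zinc=4
After 15 (gather 2 salt): flask=2 salt=2 tile=4 zinc=4
After 16 (consume 3 tile): flask=2 salt=2 tile=1 zinc=4
After 17 (craft tile): flask=2 salt=1 tile=2 zinc=4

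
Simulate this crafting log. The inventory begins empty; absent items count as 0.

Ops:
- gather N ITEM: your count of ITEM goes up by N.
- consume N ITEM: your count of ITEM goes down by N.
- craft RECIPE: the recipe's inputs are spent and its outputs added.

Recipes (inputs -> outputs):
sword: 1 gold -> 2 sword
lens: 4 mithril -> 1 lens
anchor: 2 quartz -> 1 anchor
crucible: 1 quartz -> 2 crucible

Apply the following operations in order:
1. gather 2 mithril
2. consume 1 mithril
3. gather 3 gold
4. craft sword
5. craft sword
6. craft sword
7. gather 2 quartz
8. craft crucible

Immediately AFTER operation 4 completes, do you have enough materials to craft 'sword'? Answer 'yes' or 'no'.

After 1 (gather 2 mithril): mithril=2
After 2 (consume 1 mithril): mithril=1
After 3 (gather 3 gold): gold=3 mithril=1
After 4 (craft sword): gold=2 mithril=1 sword=2

Answer: yes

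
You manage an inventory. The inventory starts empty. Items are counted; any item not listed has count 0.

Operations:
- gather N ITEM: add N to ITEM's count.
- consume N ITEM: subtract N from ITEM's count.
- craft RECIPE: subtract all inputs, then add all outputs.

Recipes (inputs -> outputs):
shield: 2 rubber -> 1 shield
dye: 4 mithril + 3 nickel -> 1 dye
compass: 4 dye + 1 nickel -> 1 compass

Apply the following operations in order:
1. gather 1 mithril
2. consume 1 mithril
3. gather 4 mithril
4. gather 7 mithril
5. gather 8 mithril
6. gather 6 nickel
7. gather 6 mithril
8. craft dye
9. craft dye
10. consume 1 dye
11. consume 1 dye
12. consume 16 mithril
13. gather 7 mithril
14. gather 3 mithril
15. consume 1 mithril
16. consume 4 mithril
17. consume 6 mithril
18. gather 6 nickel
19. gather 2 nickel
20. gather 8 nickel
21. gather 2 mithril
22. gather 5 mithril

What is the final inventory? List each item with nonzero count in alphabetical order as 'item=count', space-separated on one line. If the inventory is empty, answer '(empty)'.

Answer: mithril=7 nickel=16

Derivation:
After 1 (gather 1 mithril): mithril=1
After 2 (consume 1 mithril): (empty)
After 3 (gather 4 mithril): mithril=4
After 4 (gather 7 mithril): mithril=11
After 5 (gather 8 mithril): mithril=19
After 6 (gather 6 nickel): mithril=19 nickel=6
After 7 (gather 6 mithril): mithril=25 nickel=6
After 8 (craft dye): dye=1 mithril=21 nickel=3
After 9 (craft dye): dye=2 mithril=17
After 10 (consume 1 dye): dye=1 mithril=17
After 11 (consume 1 dye): mithril=17
After 12 (consume 16 mithril): mithril=1
After 13 (gather 7 mithril): mithril=8
After 14 (gather 3 mithril): mithril=11
After 15 (consume 1 mithril): mithril=10
After 16 (consume 4 mithril): mithril=6
After 17 (consume 6 mithril): (empty)
After 18 (gather 6 nickel): nickel=6
After 19 (gather 2 nickel): nickel=8
After 20 (gather 8 nickel): nickel=16
After 21 (gather 2 mithril): mithril=2 nickel=16
After 22 (gather 5 mithril): mithril=7 nickel=16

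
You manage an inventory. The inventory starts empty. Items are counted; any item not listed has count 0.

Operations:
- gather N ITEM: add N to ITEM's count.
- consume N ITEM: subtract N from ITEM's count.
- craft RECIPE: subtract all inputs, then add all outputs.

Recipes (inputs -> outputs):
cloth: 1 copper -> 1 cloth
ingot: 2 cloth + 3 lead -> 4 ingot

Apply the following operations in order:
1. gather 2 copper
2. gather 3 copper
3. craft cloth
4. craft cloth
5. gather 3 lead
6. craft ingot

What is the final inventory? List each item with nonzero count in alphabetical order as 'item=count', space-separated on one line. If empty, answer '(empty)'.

Answer: copper=3 ingot=4

Derivation:
After 1 (gather 2 copper): copper=2
After 2 (gather 3 copper): copper=5
After 3 (craft cloth): cloth=1 copper=4
After 4 (craft cloth): cloth=2 copper=3
After 5 (gather 3 lead): cloth=2 copper=3 lead=3
After 6 (craft ingot): copper=3 ingot=4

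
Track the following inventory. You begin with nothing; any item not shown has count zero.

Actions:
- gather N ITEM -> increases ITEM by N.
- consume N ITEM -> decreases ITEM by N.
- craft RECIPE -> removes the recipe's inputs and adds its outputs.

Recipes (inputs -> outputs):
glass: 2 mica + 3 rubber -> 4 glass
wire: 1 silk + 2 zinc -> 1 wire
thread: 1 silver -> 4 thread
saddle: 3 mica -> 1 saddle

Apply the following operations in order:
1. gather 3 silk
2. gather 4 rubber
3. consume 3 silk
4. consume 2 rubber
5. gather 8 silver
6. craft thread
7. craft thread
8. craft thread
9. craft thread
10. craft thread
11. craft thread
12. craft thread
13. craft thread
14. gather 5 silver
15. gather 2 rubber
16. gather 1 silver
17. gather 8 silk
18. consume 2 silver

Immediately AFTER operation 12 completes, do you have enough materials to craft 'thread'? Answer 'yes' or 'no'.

Answer: yes

Derivation:
After 1 (gather 3 silk): silk=3
After 2 (gather 4 rubber): rubber=4 silk=3
After 3 (consume 3 silk): rubber=4
After 4 (consume 2 rubber): rubber=2
After 5 (gather 8 silver): rubber=2 silver=8
After 6 (craft thread): rubber=2 silver=7 thread=4
After 7 (craft thread): rubber=2 silver=6 thread=8
After 8 (craft thread): rubber=2 silver=5 thread=12
After 9 (craft thread): rubber=2 silver=4 thread=16
After 10 (craft thread): rubber=2 silver=3 thread=20
After 11 (craft thread): rubber=2 silver=2 thread=24
After 12 (craft thread): rubber=2 silver=1 thread=28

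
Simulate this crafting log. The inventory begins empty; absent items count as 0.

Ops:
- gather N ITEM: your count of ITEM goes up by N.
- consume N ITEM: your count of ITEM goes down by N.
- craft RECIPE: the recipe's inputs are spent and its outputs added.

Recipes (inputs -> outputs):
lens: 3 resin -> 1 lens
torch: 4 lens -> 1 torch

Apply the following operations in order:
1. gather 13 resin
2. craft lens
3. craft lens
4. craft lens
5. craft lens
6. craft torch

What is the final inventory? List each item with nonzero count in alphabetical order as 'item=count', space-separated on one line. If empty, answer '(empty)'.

After 1 (gather 13 resin): resin=13
After 2 (craft lens): lens=1 resin=10
After 3 (craft lens): lens=2 resin=7
After 4 (craft lens): lens=3 resin=4
After 5 (craft lens): lens=4 resin=1
After 6 (craft torch): resin=1 torch=1

Answer: resin=1 torch=1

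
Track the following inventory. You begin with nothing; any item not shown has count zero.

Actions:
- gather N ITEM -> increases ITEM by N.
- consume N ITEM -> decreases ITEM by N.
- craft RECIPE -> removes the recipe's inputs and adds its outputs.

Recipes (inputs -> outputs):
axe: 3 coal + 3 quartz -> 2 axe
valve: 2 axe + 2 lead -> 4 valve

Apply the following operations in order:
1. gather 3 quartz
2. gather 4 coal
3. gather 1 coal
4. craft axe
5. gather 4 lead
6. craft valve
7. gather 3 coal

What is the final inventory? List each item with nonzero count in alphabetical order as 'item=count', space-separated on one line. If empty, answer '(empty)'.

After 1 (gather 3 quartz): quartz=3
After 2 (gather 4 coal): coal=4 quartz=3
After 3 (gather 1 coal): coal=5 quartz=3
After 4 (craft axe): axe=2 coal=2
After 5 (gather 4 lead): axe=2 coal=2 lead=4
After 6 (craft valve): coal=2 lead=2 valve=4
After 7 (gather 3 coal): coal=5 lead=2 valve=4

Answer: coal=5 lead=2 valve=4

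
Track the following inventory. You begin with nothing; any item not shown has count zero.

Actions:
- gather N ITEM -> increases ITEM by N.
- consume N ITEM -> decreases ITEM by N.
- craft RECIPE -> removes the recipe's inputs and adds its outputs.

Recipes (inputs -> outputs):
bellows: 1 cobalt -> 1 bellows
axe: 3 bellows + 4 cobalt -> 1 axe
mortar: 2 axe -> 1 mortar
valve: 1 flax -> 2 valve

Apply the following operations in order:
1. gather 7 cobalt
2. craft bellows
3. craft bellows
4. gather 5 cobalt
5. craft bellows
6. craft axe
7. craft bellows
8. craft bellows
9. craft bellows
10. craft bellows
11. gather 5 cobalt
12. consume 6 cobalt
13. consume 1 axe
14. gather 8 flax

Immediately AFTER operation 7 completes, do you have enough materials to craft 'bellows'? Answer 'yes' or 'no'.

Answer: yes

Derivation:
After 1 (gather 7 cobalt): cobalt=7
After 2 (craft bellows): bellows=1 cobalt=6
After 3 (craft bellows): bellows=2 cobalt=5
After 4 (gather 5 cobalt): bellows=2 cobalt=10
After 5 (craft bellows): bellows=3 cobalt=9
After 6 (craft axe): axe=1 cobalt=5
After 7 (craft bellows): axe=1 bellows=1 cobalt=4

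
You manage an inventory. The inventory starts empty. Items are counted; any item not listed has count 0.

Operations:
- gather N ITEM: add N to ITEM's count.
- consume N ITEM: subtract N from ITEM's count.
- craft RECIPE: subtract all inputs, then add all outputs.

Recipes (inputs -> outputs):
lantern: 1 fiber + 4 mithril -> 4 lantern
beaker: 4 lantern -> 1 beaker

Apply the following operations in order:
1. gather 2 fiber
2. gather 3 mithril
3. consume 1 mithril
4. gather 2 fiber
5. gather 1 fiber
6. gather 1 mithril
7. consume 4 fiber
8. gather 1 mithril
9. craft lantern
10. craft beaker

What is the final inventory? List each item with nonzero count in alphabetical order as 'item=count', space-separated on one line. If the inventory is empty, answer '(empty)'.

After 1 (gather 2 fiber): fiber=2
After 2 (gather 3 mithril): fiber=2 mithril=3
After 3 (consume 1 mithril): fiber=2 mithril=2
After 4 (gather 2 fiber): fiber=4 mithril=2
After 5 (gather 1 fiber): fiber=5 mithril=2
After 6 (gather 1 mithril): fiber=5 mithril=3
After 7 (consume 4 fiber): fiber=1 mithril=3
After 8 (gather 1 mithril): fiber=1 mithril=4
After 9 (craft lantern): lantern=4
After 10 (craft beaker): beaker=1

Answer: beaker=1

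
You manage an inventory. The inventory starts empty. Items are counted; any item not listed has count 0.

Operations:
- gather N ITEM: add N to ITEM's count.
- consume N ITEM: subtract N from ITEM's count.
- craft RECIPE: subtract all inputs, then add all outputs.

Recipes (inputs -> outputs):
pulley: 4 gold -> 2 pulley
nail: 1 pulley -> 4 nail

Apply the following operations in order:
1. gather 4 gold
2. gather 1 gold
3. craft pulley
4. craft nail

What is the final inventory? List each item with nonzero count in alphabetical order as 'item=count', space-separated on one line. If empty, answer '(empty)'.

After 1 (gather 4 gold): gold=4
After 2 (gather 1 gold): gold=5
After 3 (craft pulley): gold=1 pulley=2
After 4 (craft nail): gold=1 nail=4 pulley=1

Answer: gold=1 nail=4 pulley=1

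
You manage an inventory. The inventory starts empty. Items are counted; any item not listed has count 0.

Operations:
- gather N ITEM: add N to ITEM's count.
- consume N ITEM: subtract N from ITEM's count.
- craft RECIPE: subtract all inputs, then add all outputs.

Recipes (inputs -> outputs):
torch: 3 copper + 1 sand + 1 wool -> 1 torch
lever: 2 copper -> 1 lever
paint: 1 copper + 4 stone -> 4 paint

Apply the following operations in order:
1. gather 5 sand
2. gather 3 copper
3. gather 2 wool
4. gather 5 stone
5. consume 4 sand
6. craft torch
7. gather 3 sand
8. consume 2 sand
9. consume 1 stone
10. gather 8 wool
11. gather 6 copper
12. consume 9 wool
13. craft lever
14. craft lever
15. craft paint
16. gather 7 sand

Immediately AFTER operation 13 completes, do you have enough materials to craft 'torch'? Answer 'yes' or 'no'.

After 1 (gather 5 sand): sand=5
After 2 (gather 3 copper): copper=3 sand=5
After 3 (gather 2 wool): copper=3 sand=5 wool=2
After 4 (gather 5 stone): copper=3 sand=5 stone=5 wool=2
After 5 (consume 4 sand): copper=3 sand=1 stone=5 wool=2
After 6 (craft torch): stone=5 torch=1 wool=1
After 7 (gather 3 sand): sand=3 stone=5 torch=1 wool=1
After 8 (consume 2 sand): sand=1 stone=5 torch=1 wool=1
After 9 (consume 1 stone): sand=1 stone=4 torch=1 wool=1
After 10 (gather 8 wool): sand=1 stone=4 torch=1 wool=9
After 11 (gather 6 copper): copper=6 sand=1 stone=4 torch=1 wool=9
After 12 (consume 9 wool): copper=6 sand=1 stone=4 torch=1
After 13 (craft lever): copper=4 lever=1 sand=1 stone=4 torch=1

Answer: no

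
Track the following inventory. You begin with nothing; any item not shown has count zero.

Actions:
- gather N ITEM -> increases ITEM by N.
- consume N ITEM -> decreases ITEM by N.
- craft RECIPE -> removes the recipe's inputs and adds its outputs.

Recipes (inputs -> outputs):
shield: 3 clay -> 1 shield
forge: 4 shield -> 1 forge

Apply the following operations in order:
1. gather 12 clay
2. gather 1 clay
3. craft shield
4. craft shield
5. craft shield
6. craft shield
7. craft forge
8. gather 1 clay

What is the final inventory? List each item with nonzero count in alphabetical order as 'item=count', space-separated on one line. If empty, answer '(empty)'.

After 1 (gather 12 clay): clay=12
After 2 (gather 1 clay): clay=13
After 3 (craft shield): clay=10 shield=1
After 4 (craft shield): clay=7 shield=2
After 5 (craft shield): clay=4 shield=3
After 6 (craft shield): clay=1 shield=4
After 7 (craft forge): clay=1 forge=1
After 8 (gather 1 clay): clay=2 forge=1

Answer: clay=2 forge=1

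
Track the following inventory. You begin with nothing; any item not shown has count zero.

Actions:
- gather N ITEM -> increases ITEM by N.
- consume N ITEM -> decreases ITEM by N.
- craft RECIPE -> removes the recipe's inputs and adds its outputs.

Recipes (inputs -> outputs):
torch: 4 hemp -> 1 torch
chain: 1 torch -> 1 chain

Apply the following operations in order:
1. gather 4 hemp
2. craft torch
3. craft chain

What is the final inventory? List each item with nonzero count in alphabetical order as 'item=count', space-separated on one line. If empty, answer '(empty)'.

After 1 (gather 4 hemp): hemp=4
After 2 (craft torch): torch=1
After 3 (craft chain): chain=1

Answer: chain=1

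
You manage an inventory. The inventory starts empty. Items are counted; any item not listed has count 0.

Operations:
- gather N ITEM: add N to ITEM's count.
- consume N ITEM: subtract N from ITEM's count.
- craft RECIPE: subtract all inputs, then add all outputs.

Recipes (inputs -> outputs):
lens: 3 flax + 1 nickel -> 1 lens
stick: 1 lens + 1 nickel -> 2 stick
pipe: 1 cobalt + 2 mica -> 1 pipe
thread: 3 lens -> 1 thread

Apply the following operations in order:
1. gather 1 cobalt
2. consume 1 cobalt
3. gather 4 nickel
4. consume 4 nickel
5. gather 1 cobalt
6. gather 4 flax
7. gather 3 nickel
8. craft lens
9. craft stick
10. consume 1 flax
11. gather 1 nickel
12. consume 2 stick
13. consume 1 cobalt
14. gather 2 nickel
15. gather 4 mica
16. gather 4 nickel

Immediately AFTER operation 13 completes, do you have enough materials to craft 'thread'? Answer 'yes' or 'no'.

After 1 (gather 1 cobalt): cobalt=1
After 2 (consume 1 cobalt): (empty)
After 3 (gather 4 nickel): nickel=4
After 4 (consume 4 nickel): (empty)
After 5 (gather 1 cobalt): cobalt=1
After 6 (gather 4 flax): cobalt=1 flax=4
After 7 (gather 3 nickel): cobalt=1 flax=4 nickel=3
After 8 (craft lens): cobalt=1 flax=1 lens=1 nickel=2
After 9 (craft stick): cobalt=1 flax=1 nickel=1 stick=2
After 10 (consume 1 flax): cobalt=1 nickel=1 stick=2
After 11 (gather 1 nickel): cobalt=1 nickel=2 stick=2
After 12 (consume 2 stick): cobalt=1 nickel=2
After 13 (consume 1 cobalt): nickel=2

Answer: no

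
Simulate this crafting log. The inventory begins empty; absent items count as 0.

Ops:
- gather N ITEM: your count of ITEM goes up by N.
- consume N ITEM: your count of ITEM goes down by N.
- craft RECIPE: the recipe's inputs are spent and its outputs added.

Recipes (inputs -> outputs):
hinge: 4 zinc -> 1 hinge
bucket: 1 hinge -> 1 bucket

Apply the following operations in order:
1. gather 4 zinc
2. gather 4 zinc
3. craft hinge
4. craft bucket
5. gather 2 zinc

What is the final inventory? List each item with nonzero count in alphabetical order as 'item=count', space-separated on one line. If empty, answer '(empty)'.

Answer: bucket=1 zinc=6

Derivation:
After 1 (gather 4 zinc): zinc=4
After 2 (gather 4 zinc): zinc=8
After 3 (craft hinge): hinge=1 zinc=4
After 4 (craft bucket): bucket=1 zinc=4
After 5 (gather 2 zinc): bucket=1 zinc=6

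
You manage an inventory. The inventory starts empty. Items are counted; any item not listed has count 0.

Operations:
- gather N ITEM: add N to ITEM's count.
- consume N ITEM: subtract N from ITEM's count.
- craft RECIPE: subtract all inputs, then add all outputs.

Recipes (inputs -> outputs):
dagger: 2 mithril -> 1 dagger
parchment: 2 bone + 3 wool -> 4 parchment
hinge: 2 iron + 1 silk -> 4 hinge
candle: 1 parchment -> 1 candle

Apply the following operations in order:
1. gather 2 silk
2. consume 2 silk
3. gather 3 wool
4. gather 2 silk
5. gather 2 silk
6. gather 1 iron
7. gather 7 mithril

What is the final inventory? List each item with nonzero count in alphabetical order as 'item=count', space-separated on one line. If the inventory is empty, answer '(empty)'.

After 1 (gather 2 silk): silk=2
After 2 (consume 2 silk): (empty)
After 3 (gather 3 wool): wool=3
After 4 (gather 2 silk): silk=2 wool=3
After 5 (gather 2 silk): silk=4 wool=3
After 6 (gather 1 iron): iron=1 silk=4 wool=3
After 7 (gather 7 mithril): iron=1 mithril=7 silk=4 wool=3

Answer: iron=1 mithril=7 silk=4 wool=3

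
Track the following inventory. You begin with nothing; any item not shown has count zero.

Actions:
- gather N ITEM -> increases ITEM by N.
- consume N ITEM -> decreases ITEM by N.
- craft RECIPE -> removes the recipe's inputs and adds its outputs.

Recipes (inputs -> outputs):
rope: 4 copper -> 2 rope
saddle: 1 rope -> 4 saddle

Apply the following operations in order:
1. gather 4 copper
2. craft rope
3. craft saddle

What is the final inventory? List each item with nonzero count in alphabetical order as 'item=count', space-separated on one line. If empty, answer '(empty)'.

After 1 (gather 4 copper): copper=4
After 2 (craft rope): rope=2
After 3 (craft saddle): rope=1 saddle=4

Answer: rope=1 saddle=4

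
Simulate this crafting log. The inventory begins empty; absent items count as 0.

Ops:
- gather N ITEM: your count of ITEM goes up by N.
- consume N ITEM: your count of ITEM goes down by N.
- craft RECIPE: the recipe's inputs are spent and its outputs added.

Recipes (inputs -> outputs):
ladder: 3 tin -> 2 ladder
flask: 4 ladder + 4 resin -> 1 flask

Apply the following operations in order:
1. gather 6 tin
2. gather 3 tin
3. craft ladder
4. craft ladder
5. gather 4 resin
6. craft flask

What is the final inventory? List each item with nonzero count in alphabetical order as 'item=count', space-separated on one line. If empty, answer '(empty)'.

After 1 (gather 6 tin): tin=6
After 2 (gather 3 tin): tin=9
After 3 (craft ladder): ladder=2 tin=6
After 4 (craft ladder): ladder=4 tin=3
After 5 (gather 4 resin): ladder=4 resin=4 tin=3
After 6 (craft flask): flask=1 tin=3

Answer: flask=1 tin=3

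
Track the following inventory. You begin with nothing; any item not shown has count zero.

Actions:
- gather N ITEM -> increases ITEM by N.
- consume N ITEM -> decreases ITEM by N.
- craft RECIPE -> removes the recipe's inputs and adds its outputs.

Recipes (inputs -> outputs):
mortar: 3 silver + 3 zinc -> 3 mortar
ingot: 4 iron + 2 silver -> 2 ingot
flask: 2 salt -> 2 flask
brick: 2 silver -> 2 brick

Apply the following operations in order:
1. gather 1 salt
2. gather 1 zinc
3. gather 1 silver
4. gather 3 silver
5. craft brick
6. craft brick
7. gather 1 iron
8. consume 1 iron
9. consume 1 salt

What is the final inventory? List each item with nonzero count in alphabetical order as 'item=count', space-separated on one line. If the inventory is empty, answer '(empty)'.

After 1 (gather 1 salt): salt=1
After 2 (gather 1 zinc): salt=1 zinc=1
After 3 (gather 1 silver): salt=1 silver=1 zinc=1
After 4 (gather 3 silver): salt=1 silver=4 zinc=1
After 5 (craft brick): brick=2 salt=1 silver=2 zinc=1
After 6 (craft brick): brick=4 salt=1 zinc=1
After 7 (gather 1 iron): brick=4 iron=1 salt=1 zinc=1
After 8 (consume 1 iron): brick=4 salt=1 zinc=1
After 9 (consume 1 salt): brick=4 zinc=1

Answer: brick=4 zinc=1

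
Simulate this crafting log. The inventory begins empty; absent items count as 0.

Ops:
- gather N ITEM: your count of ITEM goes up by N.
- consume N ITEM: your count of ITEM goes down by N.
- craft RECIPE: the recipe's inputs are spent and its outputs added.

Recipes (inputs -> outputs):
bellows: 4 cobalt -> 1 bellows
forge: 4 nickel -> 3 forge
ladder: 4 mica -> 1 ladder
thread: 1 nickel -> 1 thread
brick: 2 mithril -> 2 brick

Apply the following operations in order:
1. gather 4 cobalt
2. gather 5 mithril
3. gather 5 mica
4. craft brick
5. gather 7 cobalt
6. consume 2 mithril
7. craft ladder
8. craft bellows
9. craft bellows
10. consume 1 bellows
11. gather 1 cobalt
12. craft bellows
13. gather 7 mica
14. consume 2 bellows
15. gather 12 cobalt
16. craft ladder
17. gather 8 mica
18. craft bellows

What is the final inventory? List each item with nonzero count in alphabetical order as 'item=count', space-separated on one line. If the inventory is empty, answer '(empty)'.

After 1 (gather 4 cobalt): cobalt=4
After 2 (gather 5 mithril): cobalt=4 mithril=5
After 3 (gather 5 mica): cobalt=4 mica=5 mithril=5
After 4 (craft brick): brick=2 cobalt=4 mica=5 mithril=3
After 5 (gather 7 cobalt): brick=2 cobalt=11 mica=5 mithril=3
After 6 (consume 2 mithril): brick=2 cobalt=11 mica=5 mithril=1
After 7 (craft ladder): brick=2 cobalt=11 ladder=1 mica=1 mithril=1
After 8 (craft bellows): bellows=1 brick=2 cobalt=7 ladder=1 mica=1 mithril=1
After 9 (craft bellows): bellows=2 brick=2 cobalt=3 ladder=1 mica=1 mithril=1
After 10 (consume 1 bellows): bellows=1 brick=2 cobalt=3 ladder=1 mica=1 mithril=1
After 11 (gather 1 cobalt): bellows=1 brick=2 cobalt=4 ladder=1 mica=1 mithril=1
After 12 (craft bellows): bellows=2 brick=2 ladder=1 mica=1 mithril=1
After 13 (gather 7 mica): bellows=2 brick=2 ladder=1 mica=8 mithril=1
After 14 (consume 2 bellows): brick=2 ladder=1 mica=8 mithril=1
After 15 (gather 12 cobalt): brick=2 cobalt=12 ladder=1 mica=8 mithril=1
After 16 (craft ladder): brick=2 cobalt=12 ladder=2 mica=4 mithril=1
After 17 (gather 8 mica): brick=2 cobalt=12 ladder=2 mica=12 mithril=1
After 18 (craft bellows): bellows=1 brick=2 cobalt=8 ladder=2 mica=12 mithril=1

Answer: bellows=1 brick=2 cobalt=8 ladder=2 mica=12 mithril=1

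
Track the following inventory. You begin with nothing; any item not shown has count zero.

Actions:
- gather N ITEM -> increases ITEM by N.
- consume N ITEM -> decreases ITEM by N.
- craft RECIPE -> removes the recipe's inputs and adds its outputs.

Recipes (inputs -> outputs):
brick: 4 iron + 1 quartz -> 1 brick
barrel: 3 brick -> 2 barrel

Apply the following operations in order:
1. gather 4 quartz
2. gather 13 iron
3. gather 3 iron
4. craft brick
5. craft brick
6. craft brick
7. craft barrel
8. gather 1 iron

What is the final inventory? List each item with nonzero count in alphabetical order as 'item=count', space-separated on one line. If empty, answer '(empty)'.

After 1 (gather 4 quartz): quartz=4
After 2 (gather 13 iron): iron=13 quartz=4
After 3 (gather 3 iron): iron=16 quartz=4
After 4 (craft brick): brick=1 iron=12 quartz=3
After 5 (craft brick): brick=2 iron=8 quartz=2
After 6 (craft brick): brick=3 iron=4 quartz=1
After 7 (craft barrel): barrel=2 iron=4 quartz=1
After 8 (gather 1 iron): barrel=2 iron=5 quartz=1

Answer: barrel=2 iron=5 quartz=1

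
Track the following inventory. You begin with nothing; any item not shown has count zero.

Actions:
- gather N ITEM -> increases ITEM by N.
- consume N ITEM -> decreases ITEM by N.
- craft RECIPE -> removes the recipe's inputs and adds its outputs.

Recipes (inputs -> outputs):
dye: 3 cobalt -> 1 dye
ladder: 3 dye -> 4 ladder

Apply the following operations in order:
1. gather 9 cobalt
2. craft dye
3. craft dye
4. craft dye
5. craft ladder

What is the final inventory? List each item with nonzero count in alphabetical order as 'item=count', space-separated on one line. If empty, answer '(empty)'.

Answer: ladder=4

Derivation:
After 1 (gather 9 cobalt): cobalt=9
After 2 (craft dye): cobalt=6 dye=1
After 3 (craft dye): cobalt=3 dye=2
After 4 (craft dye): dye=3
After 5 (craft ladder): ladder=4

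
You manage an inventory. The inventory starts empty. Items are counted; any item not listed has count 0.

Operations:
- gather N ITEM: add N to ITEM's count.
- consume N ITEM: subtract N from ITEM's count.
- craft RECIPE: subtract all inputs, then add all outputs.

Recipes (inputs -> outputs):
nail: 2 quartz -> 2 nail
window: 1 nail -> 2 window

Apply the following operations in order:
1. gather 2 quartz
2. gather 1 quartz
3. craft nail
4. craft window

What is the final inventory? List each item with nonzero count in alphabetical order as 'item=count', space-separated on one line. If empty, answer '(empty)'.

After 1 (gather 2 quartz): quartz=2
After 2 (gather 1 quartz): quartz=3
After 3 (craft nail): nail=2 quartz=1
After 4 (craft window): nail=1 quartz=1 window=2

Answer: nail=1 quartz=1 window=2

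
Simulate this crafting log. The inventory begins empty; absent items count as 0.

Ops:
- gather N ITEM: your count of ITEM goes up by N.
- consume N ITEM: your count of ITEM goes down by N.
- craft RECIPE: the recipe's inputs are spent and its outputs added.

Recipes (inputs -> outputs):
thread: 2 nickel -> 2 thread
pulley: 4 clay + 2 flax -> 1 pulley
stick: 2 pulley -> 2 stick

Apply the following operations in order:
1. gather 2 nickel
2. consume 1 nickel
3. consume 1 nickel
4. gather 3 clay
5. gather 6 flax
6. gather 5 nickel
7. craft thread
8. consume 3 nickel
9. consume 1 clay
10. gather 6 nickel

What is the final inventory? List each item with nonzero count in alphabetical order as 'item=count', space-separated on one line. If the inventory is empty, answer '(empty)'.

Answer: clay=2 flax=6 nickel=6 thread=2

Derivation:
After 1 (gather 2 nickel): nickel=2
After 2 (consume 1 nickel): nickel=1
After 3 (consume 1 nickel): (empty)
After 4 (gather 3 clay): clay=3
After 5 (gather 6 flax): clay=3 flax=6
After 6 (gather 5 nickel): clay=3 flax=6 nickel=5
After 7 (craft thread): clay=3 flax=6 nickel=3 thread=2
After 8 (consume 3 nickel): clay=3 flax=6 thread=2
After 9 (consume 1 clay): clay=2 flax=6 thread=2
After 10 (gather 6 nickel): clay=2 flax=6 nickel=6 thread=2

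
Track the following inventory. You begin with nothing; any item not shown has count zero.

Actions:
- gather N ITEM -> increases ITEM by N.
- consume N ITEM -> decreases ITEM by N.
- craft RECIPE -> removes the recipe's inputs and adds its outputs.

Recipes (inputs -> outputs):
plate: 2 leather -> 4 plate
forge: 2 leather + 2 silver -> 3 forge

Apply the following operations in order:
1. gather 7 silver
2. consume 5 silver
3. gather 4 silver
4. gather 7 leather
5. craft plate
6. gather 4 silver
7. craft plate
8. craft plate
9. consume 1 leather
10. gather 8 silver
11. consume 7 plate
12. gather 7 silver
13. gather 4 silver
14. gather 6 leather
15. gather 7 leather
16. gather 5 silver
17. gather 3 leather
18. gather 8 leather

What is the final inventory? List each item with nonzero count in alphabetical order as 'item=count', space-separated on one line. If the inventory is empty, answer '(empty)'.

Answer: leather=24 plate=5 silver=34

Derivation:
After 1 (gather 7 silver): silver=7
After 2 (consume 5 silver): silver=2
After 3 (gather 4 silver): silver=6
After 4 (gather 7 leather): leather=7 silver=6
After 5 (craft plate): leather=5 plate=4 silver=6
After 6 (gather 4 silver): leather=5 plate=4 silver=10
After 7 (craft plate): leather=3 plate=8 silver=10
After 8 (craft plate): leather=1 plate=12 silver=10
After 9 (consume 1 leather): plate=12 silver=10
After 10 (gather 8 silver): plate=12 silver=18
After 11 (consume 7 plate): plate=5 silver=18
After 12 (gather 7 silver): plate=5 silver=25
After 13 (gather 4 silver): plate=5 silver=29
After 14 (gather 6 leather): leather=6 plate=5 silver=29
After 15 (gather 7 leather): leather=13 plate=5 silver=29
After 16 (gather 5 silver): leather=13 plate=5 silver=34
After 17 (gather 3 leather): leather=16 plate=5 silver=34
After 18 (gather 8 leather): leather=24 plate=5 silver=34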